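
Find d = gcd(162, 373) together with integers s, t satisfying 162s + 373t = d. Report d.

Apply Euclid's algorithm to 373 and 162:
373 = 2*162 + 49
162 = 3*49 + 15
49 = 3*15 + 4
15 = 3*4 + 3
4 = 1*3 + 1
3 = 3*1 + 0
gcd(162, 373) = 1.
Express as a combination:
1 = 4 − 3
1 = −15 + 4·4
1 = 4·49 − 13·15
1 = −13·162 + 43·49
1 = 43·373 − 99·162
So 1 = (43)·373 + (-99)·162.

1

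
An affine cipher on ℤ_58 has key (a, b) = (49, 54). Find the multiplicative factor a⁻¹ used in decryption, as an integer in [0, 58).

45

Extended Euclidean algorithm:
58 = 1·49 + 9
49 = 5·9 + 4
9 = 2·4 + 1
4 = 4·1 + 0
gcd = 1, so the inverse exists. Back-substitute:
1 = 9 − 2·4
1 = −2·49 + 11·9
1 = 11·58 − 13·49
Hence 49⁻¹ ≡ -13 ≡ 45 (mod 58).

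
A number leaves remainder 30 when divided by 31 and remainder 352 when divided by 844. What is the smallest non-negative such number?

Write x = 30 + 31·k. Then 31·k ≡ 352 − 30 ≡ 322 (mod 844).
Need 31⁻¹ mod 844. Extended Euclid on (844, 31):
844 = 27×31 + 7
31 = 4×7 + 3
7 = 2×3 + 1
3 = 3×1 + 0
Back-substitute:
1 = 7 − 2·3
1 = −2·31 + 9·7
1 = 9·844 − 245·31
31⁻¹ ≡ 599 (mod 844), so k ≡ 599·322 ≡ 446 (mod 844).
x = 30 + 31·446 = 13856.

13856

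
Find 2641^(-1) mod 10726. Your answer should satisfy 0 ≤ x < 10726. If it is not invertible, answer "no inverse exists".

2847

Run Euclid on (10726, 2641):
10726 = 4×2641 + 162
2641 = 16×162 + 49
162 = 3×49 + 15
49 = 3×15 + 4
15 = 3×4 + 3
4 = 1×3 + 1
3 = 3×1 + 0
Since gcd(2641, 10726) = 1, back-substitute to write 1 as a combination:
1 = 4 − 3
1 = −15 + 4·4
1 = 4·49 − 13·15
1 = −13·162 + 43·49
1 = 43·2641 − 701·162
1 = −701·10726 + 2847·2641
So 2641·2847 ≡ 1 (mod 10726).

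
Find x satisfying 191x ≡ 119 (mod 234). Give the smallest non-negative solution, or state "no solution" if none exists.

19

First find gcd(191, 234):
234 = 1·191 + 43
191 = 4·43 + 19
43 = 2·19 + 5
19 = 3·5 + 4
5 = 1·4 + 1
4 = 4·1 + 0
gcd = 1, so a unique solution mod 234 exists.
Back-substitute for the Bézout coefficients:
1 = 5 − 4
1 = −19 + 4·5
1 = 4·43 − 9·19
1 = −9·191 + 40·43
1 = 40·234 − 49·191
So 191·(-49) ≡ 1 (mod 234), giving 191⁻¹ ≡ 185.
x ≡ 191⁻¹·119 ≡ 185·119 ≡ 19 (mod 234).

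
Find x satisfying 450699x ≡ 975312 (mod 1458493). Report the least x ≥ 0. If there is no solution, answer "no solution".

First find gcd(450699, 1458493):
1458493 = 3·450699 + 106396
450699 = 4·106396 + 25115
106396 = 4·25115 + 5936
25115 = 4·5936 + 1371
5936 = 4·1371 + 452
1371 = 3·452 + 15
452 = 30·15 + 2
15 = 7·2 + 1
2 = 2·1 + 0
gcd = 1, so a unique solution mod 1458493 exists.
Back-substitute for the Bézout coefficients:
1 = 15 − 7·2
1 = −7·452 + 211·15
1 = 211·1371 − 640·452
1 = −640·5936 + 2771·1371
1 = 2771·25115 − 11724·5936
1 = −11724·106396 + 49667·25115
1 = 49667·450699 − 210392·106396
1 = −210392·1458493 + 680843·450699
So 450699·(680843) ≡ 1 (mod 1458493), giving 450699⁻¹ ≡ 680843.
x ≡ 450699⁻¹·975312 ≡ 680843·975312 ≡ 1445525 (mod 1458493).

1445525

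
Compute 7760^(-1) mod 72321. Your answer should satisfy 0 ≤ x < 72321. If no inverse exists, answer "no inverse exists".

22358

gcd(72321, 7760) by repeated division:
72321 = 9×7760 + 2481
7760 = 3×2481 + 317
2481 = 7×317 + 262
317 = 1×262 + 55
262 = 4×55 + 42
55 = 1×42 + 13
42 = 3×13 + 3
13 = 4×3 + 1
3 = 3×1 + 0
The gcd is 1. Working backward:
1 = 13 − 4·3
1 = −4·42 + 13·13
1 = 13·55 − 17·42
1 = −17·262 + 81·55
1 = 81·317 − 98·262
1 = −98·2481 + 767·317
1 = 767·7760 − 2399·2481
1 = −2399·72321 + 22358·7760
So 7760·22358 ≡ 1 (mod 72321).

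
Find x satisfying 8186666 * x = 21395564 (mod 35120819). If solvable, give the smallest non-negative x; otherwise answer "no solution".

11192611

First find gcd(8186666, 35120819):
35120819 = 4×8186666 + 2374155
8186666 = 3×2374155 + 1064201
2374155 = 2×1064201 + 245753
1064201 = 4×245753 + 81189
245753 = 3×81189 + 2186
81189 = 37×2186 + 307
2186 = 7×307 + 37
307 = 8×37 + 11
37 = 3×11 + 4
11 = 2×4 + 3
4 = 1×3 + 1
3 = 3×1 + 0
gcd = 1, so a unique solution mod 35120819 exists.
Back-substitute for the Bézout coefficients:
1 = 4 − 3
1 = −11 + 3·4
1 = 3·37 − 10·11
1 = −10·307 + 83·37
1 = 83·2186 − 591·307
1 = −591·81189 + 21950·2186
1 = 21950·245753 − 66441·81189
1 = −66441·1064201 + 287714·245753
1 = 287714·2374155 − 641869·1064201
1 = −641869·8186666 + 2213321·2374155
1 = 2213321·35120819 − 9495153·8186666
So 8186666·(-9495153) ≡ 1 (mod 35120819), giving 8186666⁻¹ ≡ 25625666.
x ≡ 8186666⁻¹·21395564 ≡ 25625666·21395564 ≡ 11192611 (mod 35120819).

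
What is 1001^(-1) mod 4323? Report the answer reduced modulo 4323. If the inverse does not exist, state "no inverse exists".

no inverse exists

Euclidean algorithm on 4323, 1001:
4323 = 4*1001 + 319
1001 = 3*319 + 44
319 = 7*44 + 11
44 = 4*11 + 0
The gcd is 11, not 1, hence no inverse exists.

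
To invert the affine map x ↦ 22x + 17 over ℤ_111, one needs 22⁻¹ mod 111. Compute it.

106

Run Euclid on (111, 22):
111 = 5·22 + 1
22 = 22·1 + 0
gcd = 1, so the inverse exists. Back-substitute:
1 = 111 − 5·22
Thus 22·(-5) ≡ 1 (mod 111); reducing, -5 mod 111 = 106.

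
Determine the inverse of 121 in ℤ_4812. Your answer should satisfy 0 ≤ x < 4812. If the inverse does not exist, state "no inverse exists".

517

Apply the Euclidean algorithm to 4812 and 121:
4812 = 39×121 + 93
121 = 1×93 + 28
93 = 3×28 + 9
28 = 3×9 + 1
9 = 9×1 + 0
The gcd is 1. Working backward:
1 = 28 − 3·9
1 = −3·93 + 10·28
1 = 10·121 − 13·93
1 = −13·4812 + 517·121
So 121·517 ≡ 1 (mod 4812).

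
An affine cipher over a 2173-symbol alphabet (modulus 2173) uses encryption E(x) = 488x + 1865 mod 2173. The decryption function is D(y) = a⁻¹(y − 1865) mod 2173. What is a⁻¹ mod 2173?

gcd(2173, 488) by repeated division:
2173 = 4*488 + 221
488 = 2*221 + 46
221 = 4*46 + 37
46 = 1*37 + 9
37 = 4*9 + 1
9 = 9*1 + 0
The gcd is 1. Working backward:
1 = 37 − 4·9
1 = −4·46 + 5·37
1 = 5·221 − 24·46
1 = −24·488 + 53·221
1 = 53·2173 − 236·488
Thus 488·(-236) ≡ 1 (mod 2173); reducing, -236 mod 2173 = 1937.

1937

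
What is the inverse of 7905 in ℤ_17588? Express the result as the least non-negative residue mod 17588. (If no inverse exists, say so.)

Apply the Euclidean algorithm to 17588 and 7905:
17588 = 2*7905 + 1778
7905 = 4*1778 + 793
1778 = 2*793 + 192
793 = 4*192 + 25
192 = 7*25 + 17
25 = 1*17 + 8
17 = 2*8 + 1
8 = 8*1 + 0
gcd = 1, so the inverse exists. Back-substitute:
1 = 17 − 2·8
1 = −2·25 + 3·17
1 = 3·192 − 23·25
1 = −23·793 + 95·192
1 = 95·1778 − 213·793
1 = −213·7905 + 947·1778
1 = 947·17588 − 2107·7905
Thus 7905·(-2107) ≡ 1 (mod 17588); reducing, -2107 mod 17588 = 15481.

15481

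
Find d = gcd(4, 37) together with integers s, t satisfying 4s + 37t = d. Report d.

Euclidean algorithm:
37 = 9*4 + 1
4 = 4*1 + 0
gcd(4, 37) = 1.
Back-substituting:
1 = 37 − 9·4
So 1 = (1)·37 + (-9)·4.

1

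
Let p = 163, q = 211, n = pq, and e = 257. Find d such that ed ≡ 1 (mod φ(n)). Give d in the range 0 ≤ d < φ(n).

φ(n) = (p−1)(q−1) = 162·210 = 34020.
Need d with 257·d ≡ 1 (mod 34020). Apply the extended Euclidean algorithm:
34020 = 132*257 + 96
257 = 2*96 + 65
96 = 1*65 + 31
65 = 2*31 + 3
31 = 10*3 + 1
3 = 3*1 + 0
Back-substitute:
1 = 31 − 10·3
1 = −10·65 + 21·31
1 = 21·96 − 31·65
1 = −31·257 + 83·96
1 = 83·34020 − 10987·257
So 257·(-10987) ≡ 1 (mod 34020), hence d ≡ -10987 ≡ 23033 (mod 34020).

23033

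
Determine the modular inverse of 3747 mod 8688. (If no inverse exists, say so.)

no inverse exists

Compute gcd(3747, 8688):
8688 = 2*3747 + 1194
3747 = 3*1194 + 165
1194 = 7*165 + 39
165 = 4*39 + 9
39 = 4*9 + 3
9 = 3*3 + 0
The gcd is 3, not 1, hence no inverse exists.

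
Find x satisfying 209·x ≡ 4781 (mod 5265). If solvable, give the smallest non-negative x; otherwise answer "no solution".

829

First find gcd(209, 5265):
5265 = 25×209 + 40
209 = 5×40 + 9
40 = 4×9 + 4
9 = 2×4 + 1
4 = 4×1 + 0
gcd = 1, so a unique solution mod 5265 exists.
Back-substitute for the Bézout coefficients:
1 = 9 − 2·4
1 = −2·40 + 9·9
1 = 9·209 − 47·40
1 = −47·5265 + 1184·209
So 209·(1184) ≡ 1 (mod 5265), giving 209⁻¹ ≡ 1184.
x ≡ 209⁻¹·4781 ≡ 1184·4781 ≡ 829 (mod 5265).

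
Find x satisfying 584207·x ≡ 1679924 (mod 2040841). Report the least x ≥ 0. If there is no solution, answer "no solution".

First find gcd(584207, 2040841):
2040841 = 3*584207 + 288220
584207 = 2*288220 + 7767
288220 = 37*7767 + 841
7767 = 9*841 + 198
841 = 4*198 + 49
198 = 4*49 + 2
49 = 24*2 + 1
2 = 2*1 + 0
gcd = 1, so a unique solution mod 2040841 exists.
Back-substitute for the Bézout coefficients:
1 = 49 − 24·2
1 = −24·198 + 97·49
1 = 97·841 − 412·198
1 = −412·7767 + 3805·841
1 = 3805·288220 − 141197·7767
1 = −141197·584207 + 286199·288220
1 = 286199·2040841 − 999794·584207
So 584207·(-999794) ≡ 1 (mod 2040841), giving 584207⁻¹ ≡ 1041047.
x ≡ 584207⁻¹·1679924 ≡ 1041047·1679924 ≡ 1553888 (mod 2040841).

1553888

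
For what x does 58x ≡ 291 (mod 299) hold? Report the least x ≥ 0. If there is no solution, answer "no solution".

First find gcd(58, 299):
299 = 5*58 + 9
58 = 6*9 + 4
9 = 2*4 + 1
4 = 4*1 + 0
gcd = 1, so a unique solution mod 299 exists.
Back-substitute for the Bézout coefficients:
1 = 9 − 2·4
1 = −2·58 + 13·9
1 = 13·299 − 67·58
So 58·(-67) ≡ 1 (mod 299), giving 58⁻¹ ≡ 232.
x ≡ 58⁻¹·291 ≡ 232·291 ≡ 237 (mod 299).

237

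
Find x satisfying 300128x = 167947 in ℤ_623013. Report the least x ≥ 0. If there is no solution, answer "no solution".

324263

First find gcd(300128, 623013):
623013 = 2*300128 + 22757
300128 = 13*22757 + 4287
22757 = 5*4287 + 1322
4287 = 3*1322 + 321
1322 = 4*321 + 38
321 = 8*38 + 17
38 = 2*17 + 4
17 = 4*4 + 1
4 = 4*1 + 0
gcd = 1, so a unique solution mod 623013 exists.
Back-substitute for the Bézout coefficients:
1 = 17 − 4·4
1 = −4·38 + 9·17
1 = 9·321 − 76·38
1 = −76·1322 + 313·321
1 = 313·4287 − 1015·1322
1 = −1015·22757 + 5388·4287
1 = 5388·300128 − 71059·22757
1 = −71059·623013 + 147506·300128
So 300128·(147506) ≡ 1 (mod 623013), giving 300128⁻¹ ≡ 147506.
x ≡ 300128⁻¹·167947 ≡ 147506·167947 ≡ 324263 (mod 623013).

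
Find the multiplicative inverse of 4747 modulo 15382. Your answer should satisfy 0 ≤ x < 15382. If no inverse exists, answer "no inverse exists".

Run Euclid on (15382, 4747):
15382 = 3×4747 + 1141
4747 = 4×1141 + 183
1141 = 6×183 + 43
183 = 4×43 + 11
43 = 3×11 + 10
11 = 1×10 + 1
10 = 10×1 + 0
gcd = 1, so the inverse exists. Back-substitute:
1 = 11 − 10
1 = −43 + 4·11
1 = 4·183 − 17·43
1 = −17·1141 + 106·183
1 = 106·4747 − 441·1141
1 = −441·15382 + 1429·4747
So 4747·1429 ≡ 1 (mod 15382).

1429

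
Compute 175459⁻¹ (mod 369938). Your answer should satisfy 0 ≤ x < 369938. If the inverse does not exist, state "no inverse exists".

203427

Apply the Euclidean algorithm to 369938 and 175459:
369938 = 2×175459 + 19020
175459 = 9×19020 + 4279
19020 = 4×4279 + 1904
4279 = 2×1904 + 471
1904 = 4×471 + 20
471 = 23×20 + 11
20 = 1×11 + 9
11 = 1×9 + 2
9 = 4×2 + 1
2 = 2×1 + 0
gcd = 1, so the inverse exists. Back-substitute:
1 = 9 − 4·2
1 = −4·11 + 5·9
1 = 5·20 − 9·11
1 = −9·471 + 212·20
1 = 212·1904 − 857·471
1 = −857·4279 + 1926·1904
1 = 1926·19020 − 8561·4279
1 = −8561·175459 + 78975·19020
1 = 78975·369938 − 166511·175459
Thus 175459·(-166511) ≡ 1 (mod 369938); reducing, -166511 mod 369938 = 203427.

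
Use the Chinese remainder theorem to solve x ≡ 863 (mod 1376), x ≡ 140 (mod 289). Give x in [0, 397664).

Write x = 863 + 1376·k. Then 1376·k ≡ 140 − 863 ≡ 144 (mod 289).
Need 1376⁻¹ mod 289. Extended Euclid on (289, 220):
289 = 1*220 + 69
220 = 3*69 + 13
69 = 5*13 + 4
13 = 3*4 + 1
4 = 4*1 + 0
Back-substitute:
1 = 13 − 3·4
1 = −3·69 + 16·13
1 = 16·220 − 51·69
1 = −51·289 + 67·220
1376⁻¹ ≡ 67 (mod 289), so k ≡ 67·144 ≡ 111 (mod 289).
x = 863 + 1376·111 = 153599.

153599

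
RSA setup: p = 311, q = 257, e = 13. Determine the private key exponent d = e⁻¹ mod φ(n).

48837

φ(n) = (p−1)(q−1) = 310·256 = 79360.
Need d with 13·d ≡ 1 (mod 79360). Apply the extended Euclidean algorithm:
79360 = 6104·13 + 8
13 = 1·8 + 5
8 = 1·5 + 3
5 = 1·3 + 2
3 = 1·2 + 1
2 = 2·1 + 0
Back-substitute:
1 = 3 − 2
1 = −5 + 2·3
1 = 2·8 − 3·5
1 = −3·13 + 5·8
1 = 5·79360 − 30523·13
So 13·(-30523) ≡ 1 (mod 79360), hence d ≡ -30523 ≡ 48837 (mod 79360).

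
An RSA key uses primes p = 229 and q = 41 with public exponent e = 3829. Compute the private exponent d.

φ(n) = (p−1)(q−1) = 228·40 = 9120.
Need d with 3829·d ≡ 1 (mod 9120). Apply the extended Euclidean algorithm:
9120 = 2×3829 + 1462
3829 = 2×1462 + 905
1462 = 1×905 + 557
905 = 1×557 + 348
557 = 1×348 + 209
348 = 1×209 + 139
209 = 1×139 + 70
139 = 1×70 + 69
70 = 1×69 + 1
69 = 69×1 + 0
Back-substitute:
1 = 70 − 69
1 = −139 + 2·70
1 = 2·209 − 3·139
1 = −3·348 + 5·209
1 = 5·557 − 8·348
1 = −8·905 + 13·557
1 = 13·1462 − 21·905
1 = −21·3829 + 55·1462
1 = 55·9120 − 131·3829
So 3829·(-131) ≡ 1 (mod 9120), hence d ≡ -131 ≡ 8989 (mod 9120).

8989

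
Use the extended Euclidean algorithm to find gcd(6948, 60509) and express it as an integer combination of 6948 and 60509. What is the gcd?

Repeated division:
60509 = 8*6948 + 4925
6948 = 1*4925 + 2023
4925 = 2*2023 + 879
2023 = 2*879 + 265
879 = 3*265 + 84
265 = 3*84 + 13
84 = 6*13 + 6
13 = 2*6 + 1
6 = 6*1 + 0
gcd(6948, 60509) = 1.
Working backward:
1 = 13 − 2·6
1 = −2·84 + 13·13
1 = 13·265 − 41·84
1 = −41·879 + 136·265
1 = 136·2023 − 313·879
1 = −313·4925 + 762·2023
1 = 762·6948 − 1075·4925
1 = −1075·60509 + 9362·6948
So 1 = (-1075)·60509 + (9362)·6948.

1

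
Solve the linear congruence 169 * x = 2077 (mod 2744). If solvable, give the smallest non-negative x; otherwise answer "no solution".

First find gcd(169, 2744):
2744 = 16*169 + 40
169 = 4*40 + 9
40 = 4*9 + 4
9 = 2*4 + 1
4 = 4*1 + 0
gcd = 1, so a unique solution mod 2744 exists.
Back-substitute for the Bézout coefficients:
1 = 9 − 2·4
1 = −2·40 + 9·9
1 = 9·169 − 38·40
1 = −38·2744 + 617·169
So 169·(617) ≡ 1 (mod 2744), giving 169⁻¹ ≡ 617.
x ≡ 169⁻¹·2077 ≡ 617·2077 ≡ 61 (mod 2744).

61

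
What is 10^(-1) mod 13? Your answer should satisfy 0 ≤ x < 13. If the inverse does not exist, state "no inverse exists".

gcd(13, 10) by repeated division:
13 = 1*10 + 3
10 = 3*3 + 1
3 = 3*1 + 0
gcd = 1, so the inverse exists. Back-substitute:
1 = 10 − 3·3
1 = −3·13 + 4·10
So 10·4 ≡ 1 (mod 13).

4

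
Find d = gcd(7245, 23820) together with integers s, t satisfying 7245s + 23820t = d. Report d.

Euclidean algorithm:
23820 = 3×7245 + 2085
7245 = 3×2085 + 990
2085 = 2×990 + 105
990 = 9×105 + 45
105 = 2×45 + 15
45 = 3×15 + 0
gcd(7245, 23820) = 15.
Back-substituting:
15 = 105 − 2·45
15 = −2·990 + 19·105
15 = 19·2085 − 40·990
15 = −40·7245 + 139·2085
15 = 139·23820 − 457·7245
So 15 = (139)·23820 + (-457)·7245.

15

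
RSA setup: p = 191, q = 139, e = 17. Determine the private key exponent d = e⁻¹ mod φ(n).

21593

φ(n) = (p−1)(q−1) = 190·138 = 26220.
Need d with 17·d ≡ 1 (mod 26220). Apply the extended Euclidean algorithm:
26220 = 1542*17 + 6
17 = 2*6 + 5
6 = 1*5 + 1
5 = 5*1 + 0
Back-substitute:
1 = 6 − 5
1 = −17 + 3·6
1 = 3·26220 − 4627·17
So 17·(-4627) ≡ 1 (mod 26220), hence d ≡ -4627 ≡ 21593 (mod 26220).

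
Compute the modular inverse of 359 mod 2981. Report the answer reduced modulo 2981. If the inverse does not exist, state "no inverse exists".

2516

Run Euclid on (2981, 359):
2981 = 8×359 + 109
359 = 3×109 + 32
109 = 3×32 + 13
32 = 2×13 + 6
13 = 2×6 + 1
6 = 6×1 + 0
gcd = 1, so the inverse exists. Back-substitute:
1 = 13 − 2·6
1 = −2·32 + 5·13
1 = 5·109 − 17·32
1 = −17·359 + 56·109
1 = 56·2981 − 465·359
Thus 359·(-465) ≡ 1 (mod 2981); reducing, -465 mod 2981 = 2516.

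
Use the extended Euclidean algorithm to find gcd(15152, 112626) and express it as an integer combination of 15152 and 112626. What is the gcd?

2

Repeated division:
112626 = 7*15152 + 6562
15152 = 2*6562 + 2028
6562 = 3*2028 + 478
2028 = 4*478 + 116
478 = 4*116 + 14
116 = 8*14 + 4
14 = 3*4 + 2
4 = 2*2 + 0
gcd(15152, 112626) = 2.
Back-substituting:
2 = 14 − 3·4
2 = −3·116 + 25·14
2 = 25·478 − 103·116
2 = −103·2028 + 437·478
2 = 437·6562 − 1414·2028
2 = −1414·15152 + 3265·6562
2 = 3265·112626 − 24269·15152
So 2 = (3265)·112626 + (-24269)·15152.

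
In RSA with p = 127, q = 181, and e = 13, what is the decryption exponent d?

φ(n) = (p−1)(q−1) = 126·180 = 22680.
Need d with 13·d ≡ 1 (mod 22680). Apply the extended Euclidean algorithm:
22680 = 1744·13 + 8
13 = 1·8 + 5
8 = 1·5 + 3
5 = 1·3 + 2
3 = 1·2 + 1
2 = 2·1 + 0
Back-substitute:
1 = 3 − 2
1 = −5 + 2·3
1 = 2·8 − 3·5
1 = −3·13 + 5·8
1 = 5·22680 − 8723·13
So 13·(-8723) ≡ 1 (mod 22680), hence d ≡ -8723 ≡ 13957 (mod 22680).

13957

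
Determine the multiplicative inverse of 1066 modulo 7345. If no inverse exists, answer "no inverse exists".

Compute gcd(1066, 7345):
7345 = 6·1066 + 949
1066 = 1·949 + 117
949 = 8·117 + 13
117 = 9·13 + 0
gcd(1066, 7345) = 13 ≠ 1, so 1066 has no multiplicative inverse modulo 7345.

no inverse exists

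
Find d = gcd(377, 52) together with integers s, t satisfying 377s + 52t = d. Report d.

13

Euclidean algorithm:
377 = 7·52 + 13
52 = 4·13 + 0
gcd(377, 52) = 13.
Express as a combination:
13 = 377 − 7·52
So 13 = (1)·377 + (-7)·52.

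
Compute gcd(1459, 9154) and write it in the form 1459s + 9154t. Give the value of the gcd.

Apply Euclid's algorithm to 9154 and 1459:
9154 = 6*1459 + 400
1459 = 3*400 + 259
400 = 1*259 + 141
259 = 1*141 + 118
141 = 1*118 + 23
118 = 5*23 + 3
23 = 7*3 + 2
3 = 1*2 + 1
2 = 2*1 + 0
gcd(1459, 9154) = 1.
Back-substituting:
1 = 3 − 2
1 = −23 + 8·3
1 = 8·118 − 41·23
1 = −41·141 + 49·118
1 = 49·259 − 90·141
1 = −90·400 + 139·259
1 = 139·1459 − 507·400
1 = −507·9154 + 3181·1459
So 1 = (-507)·9154 + (3181)·1459.

1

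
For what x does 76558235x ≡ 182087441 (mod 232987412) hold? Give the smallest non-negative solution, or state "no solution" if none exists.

First find gcd(76558235, 232987412):
232987412 = 3*76558235 + 3312707
76558235 = 23*3312707 + 365974
3312707 = 9*365974 + 18941
365974 = 19*18941 + 6095
18941 = 3*6095 + 656
6095 = 9*656 + 191
656 = 3*191 + 83
191 = 2*83 + 25
83 = 3*25 + 8
25 = 3*8 + 1
8 = 8*1 + 0
gcd = 1, so a unique solution mod 232987412 exists.
Back-substitute for the Bézout coefficients:
1 = 25 − 3·8
1 = −3·83 + 10·25
1 = 10·191 − 23·83
1 = −23·656 + 79·191
1 = 79·6095 − 734·656
1 = −734·18941 + 2281·6095
1 = 2281·365974 − 44073·18941
1 = −44073·3312707 + 398938·365974
1 = 398938·76558235 − 9219647·3312707
1 = −9219647·232987412 + 28057879·76558235
So 76558235·(28057879) ≡ 1 (mod 232987412), giving 76558235⁻¹ ≡ 28057879.
x ≡ 76558235⁻¹·182087441 ≡ 28057879·182087441 ≡ 41789011 (mod 232987412).

41789011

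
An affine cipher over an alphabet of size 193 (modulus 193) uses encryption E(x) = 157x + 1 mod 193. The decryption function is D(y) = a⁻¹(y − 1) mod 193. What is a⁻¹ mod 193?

Run Euclid on (193, 157):
193 = 1*157 + 36
157 = 4*36 + 13
36 = 2*13 + 10
13 = 1*10 + 3
10 = 3*3 + 1
3 = 3*1 + 0
Since gcd(157, 193) = 1, back-substitute to write 1 as a combination:
1 = 10 − 3·3
1 = −3·13 + 4·10
1 = 4·36 − 11·13
1 = −11·157 + 48·36
1 = 48·193 − 59·157
So 157·(-59) ≡ 1 (mod 193), and -59 ≡ 134 (mod 193).

134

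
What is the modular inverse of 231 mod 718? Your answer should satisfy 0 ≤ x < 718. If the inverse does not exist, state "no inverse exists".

603

Apply the Euclidean algorithm to 718 and 231:
718 = 3·231 + 25
231 = 9·25 + 6
25 = 4·6 + 1
6 = 6·1 + 0
gcd = 1, so the inverse exists. Back-substitute:
1 = 25 − 4·6
1 = −4·231 + 37·25
1 = 37·718 − 115·231
So 231·(-115) ≡ 1 (mod 718), and -115 ≡ 603 (mod 718).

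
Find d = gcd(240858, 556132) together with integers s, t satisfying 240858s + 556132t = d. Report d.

Euclidean algorithm:
556132 = 2×240858 + 74416
240858 = 3×74416 + 17610
74416 = 4×17610 + 3976
17610 = 4×3976 + 1706
3976 = 2×1706 + 564
1706 = 3×564 + 14
564 = 40×14 + 4
14 = 3×4 + 2
4 = 2×2 + 0
gcd(240858, 556132) = 2.
Working backward:
2 = 14 − 3·4
2 = −3·564 + 121·14
2 = 121·1706 − 366·564
2 = −366·3976 + 853·1706
2 = 853·17610 − 3778·3976
2 = −3778·74416 + 15965·17610
2 = 15965·240858 − 51673·74416
2 = −51673·556132 + 119311·240858
So 2 = (-51673)·556132 + (119311)·240858.

2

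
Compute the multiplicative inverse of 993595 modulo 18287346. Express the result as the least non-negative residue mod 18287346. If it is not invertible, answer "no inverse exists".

743737

Extended Euclidean algorithm:
18287346 = 18·993595 + 402636
993595 = 2·402636 + 188323
402636 = 2·188323 + 25990
188323 = 7·25990 + 6393
25990 = 4·6393 + 418
6393 = 15·418 + 123
418 = 3·123 + 49
123 = 2·49 + 25
49 = 1·25 + 24
25 = 1·24 + 1
24 = 24·1 + 0
Since gcd(993595, 18287346) = 1, back-substitute to write 1 as a combination:
1 = 25 − 24
1 = −49 + 2·25
1 = 2·123 − 5·49
1 = −5·418 + 17·123
1 = 17·6393 − 260·418
1 = −260·25990 + 1057·6393
1 = 1057·188323 − 7659·25990
1 = −7659·402636 + 16375·188323
1 = 16375·993595 − 40409·402636
1 = −40409·18287346 + 743737·993595
So 993595·743737 ≡ 1 (mod 18287346).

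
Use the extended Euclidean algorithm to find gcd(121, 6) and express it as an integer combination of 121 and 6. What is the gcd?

1

Euclidean algorithm:
121 = 20·6 + 1
6 = 6·1 + 0
gcd(121, 6) = 1.
Express as a combination:
1 = 121 − 20·6
So 1 = (1)·121 + (-20)·6.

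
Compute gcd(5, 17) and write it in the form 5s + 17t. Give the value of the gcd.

1

Repeated division:
17 = 3*5 + 2
5 = 2*2 + 1
2 = 2*1 + 0
gcd(5, 17) = 1.
Express as a combination:
1 = 5 − 2·2
1 = −2·17 + 7·5
So 1 = (-2)·17 + (7)·5.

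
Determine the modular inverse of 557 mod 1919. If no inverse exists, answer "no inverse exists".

472

Apply the Euclidean algorithm to 1919 and 557:
1919 = 3·557 + 248
557 = 2·248 + 61
248 = 4·61 + 4
61 = 15·4 + 1
4 = 4·1 + 0
Since gcd(557, 1919) = 1, back-substitute to write 1 as a combination:
1 = 61 − 15·4
1 = −15·248 + 61·61
1 = 61·557 − 137·248
1 = −137·1919 + 472·557
So 557·472 ≡ 1 (mod 1919).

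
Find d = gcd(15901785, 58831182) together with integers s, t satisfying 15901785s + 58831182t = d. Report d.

9

Euclidean algorithm:
58831182 = 3·15901785 + 11125827
15901785 = 1·11125827 + 4775958
11125827 = 2·4775958 + 1573911
4775958 = 3·1573911 + 54225
1573911 = 29·54225 + 1386
54225 = 39·1386 + 171
1386 = 8·171 + 18
171 = 9·18 + 9
18 = 2·9 + 0
gcd(15901785, 58831182) = 9.
Back-substituting:
9 = 171 − 9·18
9 = −9·1386 + 73·171
9 = 73·54225 − 2856·1386
9 = −2856·1573911 + 82897·54225
9 = 82897·4775958 − 251547·1573911
9 = −251547·11125827 + 585991·4775958
9 = 585991·15901785 − 837538·11125827
9 = −837538·58831182 + 3098605·15901785
So 9 = (-837538)·58831182 + (3098605)·15901785.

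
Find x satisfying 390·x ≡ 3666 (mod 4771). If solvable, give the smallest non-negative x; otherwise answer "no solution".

First find gcd(390, 4771):
4771 = 12*390 + 91
390 = 4*91 + 26
91 = 3*26 + 13
26 = 2*13 + 0
gcd = 13 and 13 | 3666, so solutions exist. Divide through by 13: 30x ≡ 282 (mod 367).
Now find 30⁻¹ mod 367:
367 = 12×30 + 7
30 = 4×7 + 2
7 = 3×2 + 1
2 = 2×1 + 0
Back-substitute:
1 = 7 − 3·2
1 = −3·30 + 13·7
1 = 13·367 − 159·30
So 30·(-159) ≡ 1 (mod 367), i.e. 30⁻¹ ≡ 208.
Then x ≡ 208·282 ≡ 303 (mod 367); the smallest non-negative solution is x = 303.

303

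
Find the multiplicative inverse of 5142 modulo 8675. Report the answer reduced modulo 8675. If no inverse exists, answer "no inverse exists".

3828

Run Euclid on (8675, 5142):
8675 = 1·5142 + 3533
5142 = 1·3533 + 1609
3533 = 2·1609 + 315
1609 = 5·315 + 34
315 = 9·34 + 9
34 = 3·9 + 7
9 = 1·7 + 2
7 = 3·2 + 1
2 = 2·1 + 0
gcd = 1, so the inverse exists. Back-substitute:
1 = 7 − 3·2
1 = −3·9 + 4·7
1 = 4·34 − 15·9
1 = −15·315 + 139·34
1 = 139·1609 − 710·315
1 = −710·3533 + 1559·1609
1 = 1559·5142 − 2269·3533
1 = −2269·8675 + 3828·5142
So 5142·3828 ≡ 1 (mod 8675).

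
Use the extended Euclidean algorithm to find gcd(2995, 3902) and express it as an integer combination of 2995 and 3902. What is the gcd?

Euclidean algorithm:
3902 = 1×2995 + 907
2995 = 3×907 + 274
907 = 3×274 + 85
274 = 3×85 + 19
85 = 4×19 + 9
19 = 2×9 + 1
9 = 9×1 + 0
gcd(2995, 3902) = 1.
Working backward:
1 = 19 − 2·9
1 = −2·85 + 9·19
1 = 9·274 − 29·85
1 = −29·907 + 96·274
1 = 96·2995 − 317·907
1 = −317·3902 + 413·2995
So 1 = (-317)·3902 + (413)·2995.

1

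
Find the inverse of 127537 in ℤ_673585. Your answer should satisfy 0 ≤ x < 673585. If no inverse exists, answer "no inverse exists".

Apply the Euclidean algorithm to 673585 and 127537:
673585 = 5*127537 + 35900
127537 = 3*35900 + 19837
35900 = 1*19837 + 16063
19837 = 1*16063 + 3774
16063 = 4*3774 + 967
3774 = 3*967 + 873
967 = 1*873 + 94
873 = 9*94 + 27
94 = 3*27 + 13
27 = 2*13 + 1
13 = 13*1 + 0
Since gcd(127537, 673585) = 1, back-substitute to write 1 as a combination:
1 = 27 − 2·13
1 = −2·94 + 7·27
1 = 7·873 − 65·94
1 = −65·967 + 72·873
1 = 72·3774 − 281·967
1 = −281·16063 + 1196·3774
1 = 1196·19837 − 1477·16063
1 = −1477·35900 + 2673·19837
1 = 2673·127537 − 9496·35900
1 = −9496·673585 + 50153·127537
So 127537·50153 ≡ 1 (mod 673585).

50153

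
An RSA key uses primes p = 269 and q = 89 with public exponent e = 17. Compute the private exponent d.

13873

φ(n) = (p−1)(q−1) = 268·88 = 23584.
Need d with 17·d ≡ 1 (mod 23584). Apply the extended Euclidean algorithm:
23584 = 1387×17 + 5
17 = 3×5 + 2
5 = 2×2 + 1
2 = 2×1 + 0
Back-substitute:
1 = 5 − 2·2
1 = −2·17 + 7·5
1 = 7·23584 − 9711·17
So 17·(-9711) ≡ 1 (mod 23584), hence d ≡ -9711 ≡ 13873 (mod 23584).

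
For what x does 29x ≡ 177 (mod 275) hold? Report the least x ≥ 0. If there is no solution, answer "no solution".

63

First find gcd(29, 275):
275 = 9·29 + 14
29 = 2·14 + 1
14 = 14·1 + 0
gcd = 1, so a unique solution mod 275 exists.
Back-substitute for the Bézout coefficients:
1 = 29 − 2·14
1 = −2·275 + 19·29
So 29·(19) ≡ 1 (mod 275), giving 29⁻¹ ≡ 19.
x ≡ 29⁻¹·177 ≡ 19·177 ≡ 63 (mod 275).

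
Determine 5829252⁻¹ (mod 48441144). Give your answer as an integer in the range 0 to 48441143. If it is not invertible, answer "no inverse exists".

Compute gcd(5829252, 48441144):
48441144 = 8×5829252 + 1807128
5829252 = 3×1807128 + 407868
1807128 = 4×407868 + 175656
407868 = 2×175656 + 56556
175656 = 3×56556 + 5988
56556 = 9×5988 + 2664
5988 = 2×2664 + 660
2664 = 4×660 + 24
660 = 27×24 + 12
24 = 2×12 + 0
The gcd is 12, not 1, hence no inverse exists.

no inverse exists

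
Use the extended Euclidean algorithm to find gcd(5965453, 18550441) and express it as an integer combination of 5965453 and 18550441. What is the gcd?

13

Repeated division:
18550441 = 3×5965453 + 654082
5965453 = 9×654082 + 78715
654082 = 8×78715 + 24362
78715 = 3×24362 + 5629
24362 = 4×5629 + 1846
5629 = 3×1846 + 91
1846 = 20×91 + 26
91 = 3×26 + 13
26 = 2×13 + 0
gcd(5965453, 18550441) = 13.
Working backward:
13 = 91 − 3·26
13 = −3·1846 + 61·91
13 = 61·5629 − 186·1846
13 = −186·24362 + 805·5629
13 = 805·78715 − 2601·24362
13 = −2601·654082 + 21613·78715
13 = 21613·5965453 − 197118·654082
13 = −197118·18550441 + 612967·5965453
So 13 = (-197118)·18550441 + (612967)·5965453.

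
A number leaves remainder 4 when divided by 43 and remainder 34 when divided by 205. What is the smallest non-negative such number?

Write x = 4 + 43·k. Then 43·k ≡ 34 − 4 ≡ 30 (mod 205).
Need 43⁻¹ mod 205. Extended Euclid on (205, 43):
205 = 4×43 + 33
43 = 1×33 + 10
33 = 3×10 + 3
10 = 3×3 + 1
3 = 3×1 + 0
Back-substitute:
1 = 10 − 3·3
1 = −3·33 + 10·10
1 = 10·43 − 13·33
1 = −13·205 + 62·43
43⁻¹ ≡ 62 (mod 205), so k ≡ 62·30 ≡ 15 (mod 205).
x = 4 + 43·15 = 649.

649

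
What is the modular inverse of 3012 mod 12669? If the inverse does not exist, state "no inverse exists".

Euclidean algorithm on 12669, 3012:
12669 = 4·3012 + 621
3012 = 4·621 + 528
621 = 1·528 + 93
528 = 5·93 + 63
93 = 1·63 + 30
63 = 2·30 + 3
30 = 10·3 + 0
gcd(3012, 12669) = 3 ≠ 1, so 3012 has no multiplicative inverse modulo 12669.

no inverse exists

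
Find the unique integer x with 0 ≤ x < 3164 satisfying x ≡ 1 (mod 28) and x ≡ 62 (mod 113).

2661

Write x = 1 + 28·k. Then 28·k ≡ 62 − 1 ≡ 61 (mod 113).
Need 28⁻¹ mod 113. Extended Euclid on (113, 28):
113 = 4·28 + 1
28 = 28·1 + 0
Back-substitute:
1 = 113 − 4·28
28⁻¹ ≡ 109 (mod 113), so k ≡ 109·61 ≡ 95 (mod 113).
x = 1 + 28·95 = 2661.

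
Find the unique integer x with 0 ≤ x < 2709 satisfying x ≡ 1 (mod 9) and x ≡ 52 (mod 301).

Write x = 1 + 9·k. Then 9·k ≡ 52 − 1 ≡ 51 (mod 301).
Need 9⁻¹ mod 301. Extended Euclid on (301, 9):
301 = 33·9 + 4
9 = 2·4 + 1
4 = 4·1 + 0
Back-substitute:
1 = 9 − 2·4
1 = −2·301 + 67·9
9⁻¹ ≡ 67 (mod 301), so k ≡ 67·51 ≡ 106 (mod 301).
x = 1 + 9·106 = 955.

955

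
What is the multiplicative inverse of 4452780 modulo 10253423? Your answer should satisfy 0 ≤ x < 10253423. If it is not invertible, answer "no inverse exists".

6882298

gcd(10253423, 4452780) by repeated division:
10253423 = 2*4452780 + 1347863
4452780 = 3*1347863 + 409191
1347863 = 3*409191 + 120290
409191 = 3*120290 + 48321
120290 = 2*48321 + 23648
48321 = 2*23648 + 1025
23648 = 23*1025 + 73
1025 = 14*73 + 3
73 = 24*3 + 1
3 = 3*1 + 0
gcd = 1, so the inverse exists. Back-substitute:
1 = 73 − 24·3
1 = −24·1025 + 337·73
1 = 337·23648 − 7775·1025
1 = −7775·48321 + 15887·23648
1 = 15887·120290 − 39549·48321
1 = −39549·409191 + 134534·120290
1 = 134534·1347863 − 443151·409191
1 = −443151·4452780 + 1463987·1347863
1 = 1463987·10253423 − 3371125·4452780
So 4452780·(-3371125) ≡ 1 (mod 10253423), and -3371125 ≡ 6882298 (mod 10253423).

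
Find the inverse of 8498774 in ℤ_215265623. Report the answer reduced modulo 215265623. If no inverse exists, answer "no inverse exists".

Extended Euclidean algorithm:
215265623 = 25·8498774 + 2796273
8498774 = 3·2796273 + 109955
2796273 = 25·109955 + 47398
109955 = 2·47398 + 15159
47398 = 3·15159 + 1921
15159 = 7·1921 + 1712
1921 = 1·1712 + 209
1712 = 8·209 + 40
209 = 5·40 + 9
40 = 4·9 + 4
9 = 2·4 + 1
4 = 4·1 + 0
gcd = 1, so the inverse exists. Back-substitute:
1 = 9 − 2·4
1 = −2·40 + 9·9
1 = 9·209 − 47·40
1 = −47·1712 + 385·209
1 = 385·1921 − 432·1712
1 = −432·15159 + 3409·1921
1 = 3409·47398 − 10659·15159
1 = −10659·109955 + 24727·47398
1 = 24727·2796273 − 628834·109955
1 = −628834·8498774 + 1911229·2796273
1 = 1911229·215265623 − 48409559·8498774
So 8498774·(-48409559) ≡ 1 (mod 215265623), and -48409559 ≡ 166856064 (mod 215265623).

166856064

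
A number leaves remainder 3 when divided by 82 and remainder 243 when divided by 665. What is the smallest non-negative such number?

Write x = 3 + 82·k. Then 82·k ≡ 243 − 3 ≡ 240 (mod 665).
Need 82⁻¹ mod 665. Extended Euclid on (665, 82):
665 = 8*82 + 9
82 = 9*9 + 1
9 = 9*1 + 0
Back-substitute:
1 = 82 − 9·9
1 = −9·665 + 73·82
82⁻¹ ≡ 73 (mod 665), so k ≡ 73·240 ≡ 230 (mod 665).
x = 3 + 82·230 = 18863.

18863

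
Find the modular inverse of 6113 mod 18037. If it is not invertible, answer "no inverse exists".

5435

Extended Euclidean algorithm:
18037 = 2*6113 + 5811
6113 = 1*5811 + 302
5811 = 19*302 + 73
302 = 4*73 + 10
73 = 7*10 + 3
10 = 3*3 + 1
3 = 3*1 + 0
Since gcd(6113, 18037) = 1, back-substitute to write 1 as a combination:
1 = 10 − 3·3
1 = −3·73 + 22·10
1 = 22·302 − 91·73
1 = −91·5811 + 1751·302
1 = 1751·6113 − 1842·5811
1 = −1842·18037 + 5435·6113
So 6113·5435 ≡ 1 (mod 18037).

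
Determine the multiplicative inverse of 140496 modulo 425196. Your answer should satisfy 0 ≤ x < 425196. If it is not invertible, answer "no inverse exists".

no inverse exists

Euclidean algorithm on 425196, 140496:
425196 = 3·140496 + 3708
140496 = 37·3708 + 3300
3708 = 1·3300 + 408
3300 = 8·408 + 36
408 = 11·36 + 12
36 = 3·12 + 0
Since gcd = 12 > 1, 140496 is not a unit mod 425196.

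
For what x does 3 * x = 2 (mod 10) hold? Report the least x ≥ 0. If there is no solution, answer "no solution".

First find gcd(3, 10):
10 = 3*3 + 1
3 = 3*1 + 0
gcd = 1, so a unique solution mod 10 exists.
Back-substitute for the Bézout coefficients:
1 = 10 − 3·3
So 3·(-3) ≡ 1 (mod 10), giving 3⁻¹ ≡ 7.
x ≡ 3⁻¹·2 ≡ 7·2 ≡ 4 (mod 10).

4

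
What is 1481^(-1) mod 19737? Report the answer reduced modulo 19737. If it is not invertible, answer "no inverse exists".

gcd(19737, 1481) by repeated division:
19737 = 13×1481 + 484
1481 = 3×484 + 29
484 = 16×29 + 20
29 = 1×20 + 9
20 = 2×9 + 2
9 = 4×2 + 1
2 = 2×1 + 0
The gcd is 1. Working backward:
1 = 9 − 4·2
1 = −4·20 + 9·9
1 = 9·29 − 13·20
1 = −13·484 + 217·29
1 = 217·1481 − 664·484
1 = −664·19737 + 8849·1481
So 1481·8849 ≡ 1 (mod 19737).

8849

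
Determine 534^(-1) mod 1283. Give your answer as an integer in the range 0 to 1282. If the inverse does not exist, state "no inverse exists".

Extended Euclidean algorithm:
1283 = 2×534 + 215
534 = 2×215 + 104
215 = 2×104 + 7
104 = 14×7 + 6
7 = 1×6 + 1
6 = 6×1 + 0
The gcd is 1. Working backward:
1 = 7 − 6
1 = −104 + 15·7
1 = 15·215 − 31·104
1 = −31·534 + 77·215
1 = 77·1283 − 185·534
Hence 534⁻¹ ≡ -185 ≡ 1098 (mod 1283).

1098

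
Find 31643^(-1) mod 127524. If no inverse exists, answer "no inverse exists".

55055

Extended Euclidean algorithm:
127524 = 4·31643 + 952
31643 = 33·952 + 227
952 = 4·227 + 44
227 = 5·44 + 7
44 = 6·7 + 2
7 = 3·2 + 1
2 = 2·1 + 0
The gcd is 1. Working backward:
1 = 7 − 3·2
1 = −3·44 + 19·7
1 = 19·227 − 98·44
1 = −98·952 + 411·227
1 = 411·31643 − 13661·952
1 = −13661·127524 + 55055·31643
So 31643·55055 ≡ 1 (mod 127524).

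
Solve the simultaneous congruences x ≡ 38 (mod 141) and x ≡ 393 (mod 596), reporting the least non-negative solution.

33173

Write x = 38 + 141·k. Then 141·k ≡ 393 − 38 ≡ 355 (mod 596).
Need 141⁻¹ mod 596. Extended Euclid on (596, 141):
596 = 4×141 + 32
141 = 4×32 + 13
32 = 2×13 + 6
13 = 2×6 + 1
6 = 6×1 + 0
Back-substitute:
1 = 13 − 2·6
1 = −2·32 + 5·13
1 = 5·141 − 22·32
1 = −22·596 + 93·141
141⁻¹ ≡ 93 (mod 596), so k ≡ 93·355 ≡ 235 (mod 596).
x = 38 + 141·235 = 33173.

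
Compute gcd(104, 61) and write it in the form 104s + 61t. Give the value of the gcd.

Repeated division:
104 = 1*61 + 43
61 = 1*43 + 18
43 = 2*18 + 7
18 = 2*7 + 4
7 = 1*4 + 3
4 = 1*3 + 1
3 = 3*1 + 0
gcd(104, 61) = 1.
Working backward:
1 = 4 − 3
1 = −7 + 2·4
1 = 2·18 − 5·7
1 = −5·43 + 12·18
1 = 12·61 − 17·43
1 = −17·104 + 29·61
So 1 = (-17)·104 + (29)·61.

1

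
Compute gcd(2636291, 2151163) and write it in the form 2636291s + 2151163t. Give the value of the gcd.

Euclidean algorithm:
2636291 = 1×2151163 + 485128
2151163 = 4×485128 + 210651
485128 = 2×210651 + 63826
210651 = 3×63826 + 19173
63826 = 3×19173 + 6307
19173 = 3×6307 + 252
6307 = 25×252 + 7
252 = 36×7 + 0
gcd(2636291, 2151163) = 7.
Working backward:
7 = 6307 − 25·252
7 = −25·19173 + 76·6307
7 = 76·63826 − 253·19173
7 = −253·210651 + 835·63826
7 = 835·485128 − 1923·210651
7 = −1923·2151163 + 8527·485128
7 = 8527·2636291 − 10450·2151163
So 7 = (8527)·2636291 + (-10450)·2151163.

7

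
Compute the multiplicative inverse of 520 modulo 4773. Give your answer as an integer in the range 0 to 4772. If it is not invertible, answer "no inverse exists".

1129

Apply the Euclidean algorithm to 4773 and 520:
4773 = 9·520 + 93
520 = 5·93 + 55
93 = 1·55 + 38
55 = 1·38 + 17
38 = 2·17 + 4
17 = 4·4 + 1
4 = 4·1 + 0
The gcd is 1. Working backward:
1 = 17 − 4·4
1 = −4·38 + 9·17
1 = 9·55 − 13·38
1 = −13·93 + 22·55
1 = 22·520 − 123·93
1 = −123·4773 + 1129·520
So 520·1129 ≡ 1 (mod 4773).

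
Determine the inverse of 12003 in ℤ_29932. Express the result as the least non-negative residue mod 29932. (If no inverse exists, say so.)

Extended Euclidean algorithm:
29932 = 2*12003 + 5926
12003 = 2*5926 + 151
5926 = 39*151 + 37
151 = 4*37 + 3
37 = 12*3 + 1
3 = 3*1 + 0
gcd = 1, so the inverse exists. Back-substitute:
1 = 37 − 12·3
1 = −12·151 + 49·37
1 = 49·5926 − 1923·151
1 = −1923·12003 + 3895·5926
1 = 3895·29932 − 9713·12003
Hence 12003⁻¹ ≡ -9713 ≡ 20219 (mod 29932).

20219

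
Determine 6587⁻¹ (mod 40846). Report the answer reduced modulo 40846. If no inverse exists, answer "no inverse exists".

Run Euclid on (40846, 6587):
40846 = 6·6587 + 1324
6587 = 4·1324 + 1291
1324 = 1·1291 + 33
1291 = 39·33 + 4
33 = 8·4 + 1
4 = 4·1 + 0
The gcd is 1. Working backward:
1 = 33 − 8·4
1 = −8·1291 + 313·33
1 = 313·1324 − 321·1291
1 = −321·6587 + 1597·1324
1 = 1597·40846 − 9903·6587
Thus 6587·(-9903) ≡ 1 (mod 40846); reducing, -9903 mod 40846 = 30943.

30943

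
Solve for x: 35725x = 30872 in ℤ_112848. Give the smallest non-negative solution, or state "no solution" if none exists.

9512

First find gcd(35725, 112848):
112848 = 3×35725 + 5673
35725 = 6×5673 + 1687
5673 = 3×1687 + 612
1687 = 2×612 + 463
612 = 1×463 + 149
463 = 3×149 + 16
149 = 9×16 + 5
16 = 3×5 + 1
5 = 5×1 + 0
gcd = 1, so a unique solution mod 112848 exists.
Back-substitute for the Bézout coefficients:
1 = 16 − 3·5
1 = −3·149 + 28·16
1 = 28·463 − 87·149
1 = −87·612 + 115·463
1 = 115·1687 − 317·612
1 = −317·5673 + 1066·1687
1 = 1066·35725 − 6713·5673
1 = −6713·112848 + 21205·35725
So 35725·(21205) ≡ 1 (mod 112848), giving 35725⁻¹ ≡ 21205.
x ≡ 35725⁻¹·30872 ≡ 21205·30872 ≡ 9512 (mod 112848).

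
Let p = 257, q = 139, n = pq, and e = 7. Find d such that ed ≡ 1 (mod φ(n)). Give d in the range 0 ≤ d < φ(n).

φ(n) = (p−1)(q−1) = 256·138 = 35328.
Need d with 7·d ≡ 1 (mod 35328). Apply the extended Euclidean algorithm:
35328 = 5046·7 + 6
7 = 1·6 + 1
6 = 6·1 + 0
Back-substitute:
1 = 7 − 6
1 = −35328 + 5047·7
So 7·5047 ≡ 1 (mod 35328), hence d = 5047.

5047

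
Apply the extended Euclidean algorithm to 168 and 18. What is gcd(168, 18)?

6

Apply Euclid's algorithm to 168 and 18:
168 = 9×18 + 6
18 = 3×6 + 0
gcd(168, 18) = 6.
Back-substituting:
6 = 168 − 9·18
So 6 = (1)·168 + (-9)·18.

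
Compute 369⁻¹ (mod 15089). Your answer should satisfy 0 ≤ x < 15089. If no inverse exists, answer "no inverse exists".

Extended Euclidean algorithm:
15089 = 40×369 + 329
369 = 1×329 + 40
329 = 8×40 + 9
40 = 4×9 + 4
9 = 2×4 + 1
4 = 4×1 + 0
gcd = 1, so the inverse exists. Back-substitute:
1 = 9 − 2·4
1 = −2·40 + 9·9
1 = 9·329 − 74·40
1 = −74·369 + 83·329
1 = 83·15089 − 3394·369
Hence 369⁻¹ ≡ -3394 ≡ 11695 (mod 15089).

11695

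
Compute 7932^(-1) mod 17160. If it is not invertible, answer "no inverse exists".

no inverse exists

Euclidean algorithm on 17160, 7932:
17160 = 2·7932 + 1296
7932 = 6·1296 + 156
1296 = 8·156 + 48
156 = 3·48 + 12
48 = 4·12 + 0
gcd(7932, 17160) = 12 ≠ 1, so 7932 has no multiplicative inverse modulo 17160.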